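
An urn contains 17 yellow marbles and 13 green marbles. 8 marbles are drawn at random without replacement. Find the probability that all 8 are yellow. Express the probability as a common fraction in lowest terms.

374/90045

There are C(30,8) = 5852925 possible selections.
Selections with all yellow: C(17,8) = 24310.
Probability = 24310/5852925 = 374/90045.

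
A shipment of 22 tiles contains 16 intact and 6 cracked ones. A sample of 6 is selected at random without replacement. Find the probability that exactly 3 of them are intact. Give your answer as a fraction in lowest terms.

1600/10659

Total number of selections: C(22,6) = 74613.
Selections with exactly 3 intact: choose 3 of the 16 intact and 3 of the 6 cracked, C(16,3)·C(6,3) = 560·20 = 11200.
Probability = 11200/74613 = 1600/10659.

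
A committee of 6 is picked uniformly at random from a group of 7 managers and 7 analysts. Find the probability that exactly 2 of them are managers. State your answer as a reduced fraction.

There are C(14,6) = 3003 ways to choose 6 from 14.
Selections with exactly 2 managers: choose 2 of the 7 managers and 4 of the 7 analysts, C(7,2)·C(7,4) = 21·35 = 735.
Probability = 735/3003 = 35/143.

35/143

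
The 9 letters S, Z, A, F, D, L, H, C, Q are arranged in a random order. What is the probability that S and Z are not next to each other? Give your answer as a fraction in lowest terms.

There are 9! = 362880 arrangements.
Arrangements with S and Z adjacent: 2·8! = 80640.
So not adjacent: 362880 − 80640 = 282240, probability 282240/362880 = 7/9.

7/9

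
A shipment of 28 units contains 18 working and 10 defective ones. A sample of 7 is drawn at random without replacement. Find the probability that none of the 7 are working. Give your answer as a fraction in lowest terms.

There are C(28,7) = 1184040 possible selections.
Selections with no working (all defective): C(10,7) = 120.
Probability = 120/1184040 = 1/9867.

1/9867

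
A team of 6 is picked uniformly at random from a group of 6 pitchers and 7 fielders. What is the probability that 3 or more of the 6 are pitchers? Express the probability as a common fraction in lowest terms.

529/858

Total selections: C(13,6) = 1716.
Count the complement (fewer than 3 pitchers): C(6,0)·C(7,6) + C(6,1)·C(7,5) + C(6,2)·C(7,4) = 7 + 126 + 525 = 658.
Probability = 1 − 658/1716 = 1058/1716 = 529/858.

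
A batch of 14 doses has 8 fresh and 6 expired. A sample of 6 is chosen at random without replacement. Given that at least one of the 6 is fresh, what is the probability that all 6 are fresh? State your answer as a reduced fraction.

14/1501

Work in counts. Selections with at least one fresh: C(14,6) − C(6,6) = 3003 − 1 = 3002.
Of those, selections where all 6 are fresh: C(8,6) = 28.
Conditional probability = 28/3002 = 14/1501.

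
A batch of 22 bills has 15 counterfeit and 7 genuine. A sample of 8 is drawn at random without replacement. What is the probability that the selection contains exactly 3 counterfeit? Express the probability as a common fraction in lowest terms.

The sample space is all 8-subsets of the 22: C(22,8) = 319770.
Selections with exactly 3 counterfeit: choose 3 of the 15 counterfeit and 5 of the 7 genuine, C(15,3)·C(7,5) = 455·21 = 9555.
Probability = 9555/319770 = 637/21318.

637/21318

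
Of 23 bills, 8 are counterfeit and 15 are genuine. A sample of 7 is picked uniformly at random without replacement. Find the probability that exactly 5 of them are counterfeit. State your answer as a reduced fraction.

Total number of selections: C(23,7) = 245157.
Selections with exactly 5 counterfeit: choose 5 of the 8 counterfeit and 2 of the 15 genuine, C(8,5)·C(15,2) = 56·105 = 5880.
Probability = 5880/245157 = 1960/81719.

1960/81719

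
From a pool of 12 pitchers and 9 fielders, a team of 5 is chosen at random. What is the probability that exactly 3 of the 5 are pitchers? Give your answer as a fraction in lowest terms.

The sample space is all 5-subsets of the 21: C(21,5) = 20349.
Selections with exactly 3 pitchers: choose 3 of the 12 pitchers and 2 of the 9 fielders, C(12,3)·C(9,2) = 220·36 = 7920.
Probability = 7920/20349 = 880/2261.

880/2261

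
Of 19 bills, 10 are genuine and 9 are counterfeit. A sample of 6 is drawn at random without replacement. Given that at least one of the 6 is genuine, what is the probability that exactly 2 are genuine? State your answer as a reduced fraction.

135/644

Work in counts. Selections with at least one genuine: C(19,6) − C(9,6) = 27132 − 84 = 27048.
Of those, selections where exactly 2 are genuine: C(10,2)·C(9,4) = 45·126 = 5670.
Conditional probability = 5670/27048 = 135/644.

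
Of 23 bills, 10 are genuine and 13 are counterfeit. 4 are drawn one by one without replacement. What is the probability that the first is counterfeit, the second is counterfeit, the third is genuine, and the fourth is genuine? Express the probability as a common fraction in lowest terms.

117/1771

Multiply the conditional probabilities at each draw: 13/23 · 12/22 · 10/21 · 9/20 = 14040/212520 = 117/1771.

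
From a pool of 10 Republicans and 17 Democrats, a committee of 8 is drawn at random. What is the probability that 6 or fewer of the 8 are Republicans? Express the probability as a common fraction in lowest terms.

There are C(27,8) = 2220075 ways to choose the 8.
Count the complement (more than 6 Republicans): C(10,7)·C(17,1) + C(10,8)·C(17,0) = 2040 + 45 = 2085.
Probability = 1 − 2085/2220075 = 2217990/2220075 = 147866/148005.

147866/148005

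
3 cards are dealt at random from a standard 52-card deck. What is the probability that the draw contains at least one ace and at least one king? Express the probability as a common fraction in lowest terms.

188/5525

There are C(52,3) = 22100 possible draws.
By inclusion-exclusion on the complements, draws missing all aces or all kings: C(48,3) + C(48,3) − C(44,3) = 17296 + 17296 − 13244 = 21348.
So draws with at least one of each: 22100 − 21348 = 752, probability 752/22100 = 188/5525.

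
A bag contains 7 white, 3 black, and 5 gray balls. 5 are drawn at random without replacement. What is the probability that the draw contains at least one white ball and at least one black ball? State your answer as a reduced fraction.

28/39

There are C(15,5) = 3003 possible draws.
By inclusion-exclusion on the complements, draws missing all white or all black: C(8,5) + C(12,5) − C(5,5) = 56 + 792 − 1 = 847.
So draws with at least one of each: 3003 − 847 = 2156, probability 2156/3003 = 28/39.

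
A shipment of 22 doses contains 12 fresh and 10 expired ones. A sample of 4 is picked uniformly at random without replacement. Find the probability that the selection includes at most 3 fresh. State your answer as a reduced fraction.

124/133

There are C(22,4) = 7315 ways to choose the 4.
Favorable selections (at most 3 fresh): C(12,0)·C(10,4) + C(12,1)·C(10,3) + C(12,2)·C(10,2) + C(12,3)·C(10,1) = 210 + 1440 + 2970 + 2200 = 6820.
Probability = 6820/7315 = 124/133.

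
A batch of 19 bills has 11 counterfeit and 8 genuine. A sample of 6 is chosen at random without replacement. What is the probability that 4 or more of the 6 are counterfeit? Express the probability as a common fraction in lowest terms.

319/646

Total selections: C(19,6) = 27132.
Favorable selections (4 or more counterfeit): C(11,4)·C(8,2) + C(11,5)·C(8,1) + C(11,6)·C(8,0) = 9240 + 3696 + 462 = 13398.
Probability = 13398/27132 = 319/646.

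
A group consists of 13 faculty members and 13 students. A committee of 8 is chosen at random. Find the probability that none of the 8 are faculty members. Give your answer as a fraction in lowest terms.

9/10925

There are C(26,8) = 1562275 possible selections.
Selections with no faculty members (all students): C(13,8) = 1287.
Probability = 1287/1562275 = 9/10925.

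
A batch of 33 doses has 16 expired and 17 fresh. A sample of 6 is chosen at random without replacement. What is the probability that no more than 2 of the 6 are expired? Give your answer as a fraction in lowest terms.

There are C(33,6) = 1107568 ways to choose the 6.
Favorable selections (no more than 2 expired): C(16,0)·C(17,6) + C(16,1)·C(17,5) + C(16,2)·C(17,4) = 12376 + 99008 + 285600 = 396984.
Probability = 396984/1107568 = 7089/19778.

7089/19778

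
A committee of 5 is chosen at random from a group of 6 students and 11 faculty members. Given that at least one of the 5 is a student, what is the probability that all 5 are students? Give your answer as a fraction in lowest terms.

Work in counts. Selections with at least one student: C(17,5) − C(11,5) = 6188 − 462 = 5726.
Of those, selections where all 5 are students: C(6,5) = 6.
Conditional probability = 6/5726 = 3/2863.

3/2863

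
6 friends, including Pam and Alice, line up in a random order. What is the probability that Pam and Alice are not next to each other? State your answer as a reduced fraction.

2/3

There are 6! = 720 arrangements.
Arrangements with Pam and Alice adjacent: 2·5! = 240.
So not adjacent: 720 − 240 = 480, probability 480/720 = 2/3.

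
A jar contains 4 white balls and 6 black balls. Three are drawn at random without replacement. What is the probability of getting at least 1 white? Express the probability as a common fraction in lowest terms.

5/6

Total selections: C(10,3) = 120.
The complement is all 3 are black: C(6,3) = 20.
Probability = 1 − 20/120 = 100/120 = 5/6.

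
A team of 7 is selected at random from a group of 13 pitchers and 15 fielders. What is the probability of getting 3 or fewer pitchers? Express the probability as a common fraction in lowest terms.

1217/2070

There are C(28,7) = 1184040 ways to choose the 7.
Favorable selections (3 or fewer pitchers): C(13,0)·C(15,7) + C(13,1)·C(15,6) + C(13,2)·C(15,5) + C(13,3)·C(15,4) = 6435 + 65065 + 234234 + 390390 = 696124.
Probability = 696124/1184040 = 1217/2070.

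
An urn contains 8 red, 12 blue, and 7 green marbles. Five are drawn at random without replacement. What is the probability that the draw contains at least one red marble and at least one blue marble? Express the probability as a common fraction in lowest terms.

2204/2691

There are C(27,5) = 80730 possible draws.
By inclusion-exclusion on the complements, draws missing all red or all blue: C(19,5) + C(15,5) − C(7,5) = 11628 + 3003 − 21 = 14610.
So draws with at least one of each: 80730 − 14610 = 66120, probability 66120/80730 = 2204/2691.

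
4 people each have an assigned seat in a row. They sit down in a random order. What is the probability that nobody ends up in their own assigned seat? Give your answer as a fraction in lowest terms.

There are 4! = 24 seatings.
By inclusion-exclusion, seatings with no fixed points: C(4,0)·4! − C(4,1)·3! + C(4,2)·2! − C(4,3)·1! + C(4,4)·0! = 9.
Probability = 9/24 = 3/8.

3/8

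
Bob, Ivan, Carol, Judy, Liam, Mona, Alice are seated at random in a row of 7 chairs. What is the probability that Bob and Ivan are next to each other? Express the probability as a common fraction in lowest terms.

There are 7! = 5040 arrangements.
Treat Bob and Ivan as a block: 6! arrangements of the blocks × 2 orders within the block = 2·720 = 1440.
Probability = 1440/5040 = 2/7.

2/7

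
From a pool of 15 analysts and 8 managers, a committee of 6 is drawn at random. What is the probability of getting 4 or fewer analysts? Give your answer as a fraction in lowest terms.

Total selections: C(23,6) = 100947.
Count the complement (more than 4 analysts): C(15,5)·C(8,1) + C(15,6)·C(8,0) = 24024 + 5005 = 29029.
Probability = 1 − 29029/100947 = 71918/100947 = 934/1311.

934/1311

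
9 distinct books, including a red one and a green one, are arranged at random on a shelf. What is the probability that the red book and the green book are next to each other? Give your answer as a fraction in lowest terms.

2/9

There are 9! = 362880 arrangements.
Treat the red book and the green book as a block: 8! arrangements of the blocks × 2 orders within the block = 2·40320 = 80640.
Probability = 80640/362880 = 2/9.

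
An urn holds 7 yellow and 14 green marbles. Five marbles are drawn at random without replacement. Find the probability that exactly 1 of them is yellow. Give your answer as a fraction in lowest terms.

There are C(21,5) = 20349 ways to choose 5 from 21.
Selections with exactly 1 yellow: choose 1 of the 7 yellow and 4 of the 14 green, C(7,1)·C(14,4) = 7·1001 = 7007.
Probability = 7007/20349 = 1001/2907.

1001/2907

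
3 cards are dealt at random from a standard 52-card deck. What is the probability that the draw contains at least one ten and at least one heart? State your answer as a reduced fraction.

33/260

There are C(52,3) = 22100 possible draws.
By inclusion-exclusion on the complements, draws missing all tens or all hearts: C(48,3) + C(39,3) − C(36,3) = 17296 + 9139 − 7140 = 19295.
So draws with at least one of each: 22100 − 19295 = 2805, probability 2805/22100 = 33/260.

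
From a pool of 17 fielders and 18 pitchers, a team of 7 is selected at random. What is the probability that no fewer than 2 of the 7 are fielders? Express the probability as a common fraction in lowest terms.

Total selections: C(35,7) = 6724520.
Count the complement (fewer than 2 fielders): C(17,0)·C(18,7) + C(17,1)·C(18,6) = 31824 + 315588 = 347412.
Probability = 1 − 347412/6724520 = 6377108/6724520 = 93781/98890.

93781/98890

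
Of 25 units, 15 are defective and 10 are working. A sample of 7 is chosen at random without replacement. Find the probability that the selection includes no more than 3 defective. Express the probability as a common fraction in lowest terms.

6264/24035

There are C(25,7) = 480700 ways to choose the 7.
Favorable selections (no more than 3 defective): C(15,0)·C(10,7) + C(15,1)·C(10,6) + C(15,2)·C(10,5) + C(15,3)·C(10,4) = 120 + 3150 + 26460 + 95550 = 125280.
Probability = 125280/480700 = 6264/24035.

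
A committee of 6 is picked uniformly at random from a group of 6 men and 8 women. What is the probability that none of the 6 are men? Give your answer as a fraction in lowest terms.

There are C(14,6) = 3003 possible selections.
Selections with no men (all women): C(8,6) = 28.
Probability = 28/3003 = 4/429.

4/429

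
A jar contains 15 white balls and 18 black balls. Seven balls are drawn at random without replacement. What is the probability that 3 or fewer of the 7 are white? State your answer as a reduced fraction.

18071/29667

There are C(33,7) = 4272048 ways to choose the 7.
Favorable selections (3 or fewer white): C(15,0)·C(18,7) + C(15,1)·C(18,6) + C(15,2)·C(18,5) + C(15,3)·C(18,4) = 31824 + 278460 + 899640 + 1392300 = 2602224.
Probability = 2602224/4272048 = 18071/29667.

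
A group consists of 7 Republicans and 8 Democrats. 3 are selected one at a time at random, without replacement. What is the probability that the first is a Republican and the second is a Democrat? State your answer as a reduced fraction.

4/15

Multiply the conditional probabilities at each draw: 7/15 · 8/14 = 56/210 = 4/15.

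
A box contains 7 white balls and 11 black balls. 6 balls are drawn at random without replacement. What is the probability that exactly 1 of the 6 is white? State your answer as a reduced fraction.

77/442

Total number of selections: C(18,6) = 18564.
Selections with exactly 1 white: choose 1 of the 7 white and 5 of the 11 black, C(7,1)·C(11,5) = 7·462 = 3234.
Probability = 3234/18564 = 77/442.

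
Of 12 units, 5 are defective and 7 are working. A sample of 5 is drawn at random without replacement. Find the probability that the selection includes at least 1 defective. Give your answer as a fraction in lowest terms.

257/264

Total selections: C(12,5) = 792.
The complement is all 5 are working: C(7,5) = 21.
Probability = 1 − 21/792 = 771/792 = 257/264.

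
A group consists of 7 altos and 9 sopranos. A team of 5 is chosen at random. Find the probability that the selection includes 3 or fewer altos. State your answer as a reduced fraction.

There are C(16,5) = 4368 ways to choose the 5.
Count the complement (more than 3 altos): C(7,4)·C(9,1) + C(7,5)·C(9,0) = 315 + 21 = 336.
Probability = 1 − 336/4368 = 4032/4368 = 12/13.

12/13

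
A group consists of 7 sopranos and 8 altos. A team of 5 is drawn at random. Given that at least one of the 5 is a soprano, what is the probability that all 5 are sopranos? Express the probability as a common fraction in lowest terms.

3/421

Work in counts. Selections with at least one soprano: C(15,5) − C(8,5) = 3003 − 56 = 2947.
Of those, selections where all 5 are sopranos: C(7,5) = 21.
Conditional probability = 21/2947 = 3/421.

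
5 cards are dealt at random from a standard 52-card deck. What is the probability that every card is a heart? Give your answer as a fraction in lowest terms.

There are C(52,5) = 2598960 possible 5-card hands.
Hands that are all hearts: C(13,5) = 1287.
Probability = 1287/2598960 = 33/66640.

33/66640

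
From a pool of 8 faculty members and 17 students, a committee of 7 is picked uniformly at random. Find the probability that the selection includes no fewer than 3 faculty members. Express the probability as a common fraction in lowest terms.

859/2185

Total selections: C(25,7) = 480700.
Count the complement (fewer than 3 faculty members): C(8,0)·C(17,7) + C(8,1)·C(17,6) + C(8,2)·C(17,5) = 19448 + 99008 + 173264 = 291720.
Probability = 1 − 291720/480700 = 188980/480700 = 859/2185.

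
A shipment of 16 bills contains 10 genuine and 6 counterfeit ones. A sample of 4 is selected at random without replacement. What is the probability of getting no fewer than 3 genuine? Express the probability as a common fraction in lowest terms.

93/182

Total selections: C(16,4) = 1820.
Favorable selections (no fewer than 3 genuine): C(10,3)·C(6,1) + C(10,4)·C(6,0) = 720 + 210 = 930.
Probability = 930/1820 = 93/182.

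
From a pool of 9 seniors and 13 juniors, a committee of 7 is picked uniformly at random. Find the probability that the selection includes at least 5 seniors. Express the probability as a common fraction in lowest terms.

83/1292

Total selections: C(22,7) = 170544.
Favorable selections (at least 5 seniors): C(9,5)·C(13,2) + C(9,6)·C(13,1) + C(9,7)·C(13,0) = 9828 + 1092 + 36 = 10956.
Probability = 10956/170544 = 83/1292.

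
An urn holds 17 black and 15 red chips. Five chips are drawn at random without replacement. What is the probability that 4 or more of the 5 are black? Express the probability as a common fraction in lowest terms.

187/899

Total selections: C(32,5) = 201376.
Favorable selections (4 or more black): C(17,4)·C(15,1) + C(17,5)·C(15,0) = 35700 + 6188 = 41888.
Probability = 41888/201376 = 187/899.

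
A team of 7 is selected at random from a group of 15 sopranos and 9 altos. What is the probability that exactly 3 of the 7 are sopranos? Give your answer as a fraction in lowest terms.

Total number of selections: C(24,7) = 346104.
Selections with exactly 3 sopranos: choose 3 of the 15 sopranos and 4 of the 9 altos, C(15,3)·C(9,4) = 455·126 = 57330.
Probability = 57330/346104 = 3185/19228.

3185/19228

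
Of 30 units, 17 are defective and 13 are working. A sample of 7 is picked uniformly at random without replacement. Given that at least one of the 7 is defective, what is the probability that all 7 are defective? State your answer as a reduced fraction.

Work in counts. Selections with at least one defective: C(30,7) − C(13,7) = 2035800 − 1716 = 2034084.
Of those, selections where all 7 are defective: C(17,7) = 19448.
Conditional probability = 19448/2034084 = 22/2301.

22/2301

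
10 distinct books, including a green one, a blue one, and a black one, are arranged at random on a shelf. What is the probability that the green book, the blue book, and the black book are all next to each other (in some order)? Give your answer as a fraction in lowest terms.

1/15

There are 10! = 3628800 arrangements.
Treat the three as one block: 8! placements × 3! orders within the block = 40320·6 = 241920.
Probability = 241920/3628800 = 1/15.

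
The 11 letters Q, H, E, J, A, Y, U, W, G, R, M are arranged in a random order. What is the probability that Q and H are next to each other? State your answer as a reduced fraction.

2/11

There are 11! = 39916800 arrangements.
Treat Q and H as a block: 10! arrangements of the blocks × 2 orders within the block = 2·3628800 = 7257600.
Probability = 7257600/39916800 = 2/11.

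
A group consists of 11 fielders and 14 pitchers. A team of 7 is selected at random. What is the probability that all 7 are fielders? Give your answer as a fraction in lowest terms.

3/4370

There are C(25,7) = 480700 possible selections.
Selections with all fielders: C(11,7) = 330.
Probability = 330/480700 = 3/4370.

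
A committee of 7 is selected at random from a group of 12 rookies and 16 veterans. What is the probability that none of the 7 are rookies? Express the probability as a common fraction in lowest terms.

2/207

There are C(28,7) = 1184040 possible selections.
Selections with no rookies (all veterans): C(16,7) = 11440.
Probability = 11440/1184040 = 2/207.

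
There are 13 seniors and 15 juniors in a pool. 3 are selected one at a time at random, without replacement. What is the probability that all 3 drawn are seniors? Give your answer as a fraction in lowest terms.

11/126

Multiply the conditional probabilities at each draw: 13/28 · 12/27 · 11/26 = 1716/19656 = 11/126.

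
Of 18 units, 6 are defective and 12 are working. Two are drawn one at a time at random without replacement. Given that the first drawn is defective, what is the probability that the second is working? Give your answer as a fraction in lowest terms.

After removing one defective, 17 remain: 5 defective and 12 working.
So the probability the next is working is 12/17.

12/17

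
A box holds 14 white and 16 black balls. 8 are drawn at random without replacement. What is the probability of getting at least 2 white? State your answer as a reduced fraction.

87383/90045

There are C(30,8) = 5852925 ways to choose the 8.
Count the complement (fewer than 2 white): C(14,0)·C(16,8) + C(14,1)·C(16,7) = 12870 + 160160 = 173030.
Probability = 1 − 173030/5852925 = 5679895/5852925 = 87383/90045.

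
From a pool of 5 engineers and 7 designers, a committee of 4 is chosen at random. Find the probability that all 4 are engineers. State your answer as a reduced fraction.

1/99

There are C(12,4) = 495 possible selections.
Selections with all engineers: C(5,4) = 5.
Probability = 5/495 = 1/99.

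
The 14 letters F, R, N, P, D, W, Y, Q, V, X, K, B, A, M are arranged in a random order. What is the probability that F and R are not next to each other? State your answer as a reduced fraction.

6/7

There are 14! = 87178291200 arrangements.
Arrangements with F and R adjacent: 2·13! = 12454041600.
So not adjacent: 87178291200 − 12454041600 = 74724249600, probability 74724249600/87178291200 = 6/7.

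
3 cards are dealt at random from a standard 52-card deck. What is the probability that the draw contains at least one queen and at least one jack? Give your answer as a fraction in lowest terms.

There are C(52,3) = 22100 possible draws.
By inclusion-exclusion on the complements, draws missing all queens or all jacks: C(48,3) + C(48,3) − C(44,3) = 17296 + 17296 − 13244 = 21348.
So draws with at least one of each: 22100 − 21348 = 752, probability 752/22100 = 188/5525.

188/5525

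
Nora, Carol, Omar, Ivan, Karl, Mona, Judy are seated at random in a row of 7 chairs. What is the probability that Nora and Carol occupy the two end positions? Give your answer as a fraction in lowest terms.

1/21

There are 7! = 5040 arrangements.
Place Nora and Carol at the ends in 2 ways, arrange the remaining 5 in 5! = 120 ways: 2·120 = 240.
Probability = 240/5040 = 1/21.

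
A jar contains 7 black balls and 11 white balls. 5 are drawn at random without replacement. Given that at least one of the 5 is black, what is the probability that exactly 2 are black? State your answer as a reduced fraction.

165/386

Work in counts. Selections with at least one black: C(18,5) − C(11,5) = 8568 − 462 = 8106.
Of those, selections where exactly 2 are black: C(7,2)·C(11,3) = 21·165 = 3465.
Conditional probability = 3465/8106 = 165/386.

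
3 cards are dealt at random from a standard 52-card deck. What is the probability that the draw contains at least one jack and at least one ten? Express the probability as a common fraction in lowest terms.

188/5525

There are C(52,3) = 22100 possible draws.
By inclusion-exclusion on the complements, draws missing all jacks or all tens: C(48,3) + C(48,3) − C(44,3) = 17296 + 17296 − 13244 = 21348.
So draws with at least one of each: 22100 − 21348 = 752, probability 752/22100 = 188/5525.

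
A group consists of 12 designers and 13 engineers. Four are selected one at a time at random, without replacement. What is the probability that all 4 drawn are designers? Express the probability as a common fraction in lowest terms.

9/230

Multiply the conditional probabilities at each draw: 12/25 · 11/24 · 10/23 · 9/22 = 11880/303600 = 9/230.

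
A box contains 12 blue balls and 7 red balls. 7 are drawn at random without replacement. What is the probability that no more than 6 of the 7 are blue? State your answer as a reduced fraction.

4133/4199

Total selections: C(19,7) = 50388.
Favorable selections (no more than 6 blue): C(12,0)·C(7,7) + C(12,1)·C(7,6) + C(12,2)·C(7,5) + C(12,3)·C(7,4) + C(12,4)·C(7,3) + C(12,5)·C(7,2) + C(12,6)·C(7,1) = 1 + 84 + 1386 + 7700 + 17325 + 16632 + 6468 = 49596.
Probability = 49596/50388 = 4133/4199.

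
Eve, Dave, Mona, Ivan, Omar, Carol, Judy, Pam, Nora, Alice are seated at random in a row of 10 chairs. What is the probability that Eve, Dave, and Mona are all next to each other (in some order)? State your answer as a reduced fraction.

There are 10! = 3628800 arrangements.
Treat the three as one block: 8! placements × 3! orders within the block = 40320·6 = 241920.
Probability = 241920/3628800 = 1/15.

1/15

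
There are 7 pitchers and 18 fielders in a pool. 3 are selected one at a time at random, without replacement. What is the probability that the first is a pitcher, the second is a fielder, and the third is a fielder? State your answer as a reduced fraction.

Multiply the conditional probabilities at each draw: 7/25 · 18/24 · 17/23 = 2142/13800 = 357/2300.

357/2300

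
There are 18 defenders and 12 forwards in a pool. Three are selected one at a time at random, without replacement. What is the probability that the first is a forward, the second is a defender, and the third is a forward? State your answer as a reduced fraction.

Multiply the conditional probabilities at each draw: 12/30 · 18/29 · 11/28 = 2376/24360 = 99/1015.

99/1015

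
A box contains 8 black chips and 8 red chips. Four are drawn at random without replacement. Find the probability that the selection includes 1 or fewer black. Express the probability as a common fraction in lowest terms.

37/130

There are C(16,4) = 1820 ways to choose the 4.
Favorable selections (1 or fewer black): C(8,0)·C(8,4) + C(8,1)·C(8,3) = 70 + 448 = 518.
Probability = 518/1820 = 37/130.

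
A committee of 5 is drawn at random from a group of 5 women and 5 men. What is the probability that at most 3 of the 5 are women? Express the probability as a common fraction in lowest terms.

113/126

There are C(10,5) = 252 ways to choose the 5.
Count the complement (more than 3 women): C(5,4)·C(5,1) + C(5,5)·C(5,0) = 25 + 1 = 26.
Probability = 1 − 26/252 = 226/252 = 113/126.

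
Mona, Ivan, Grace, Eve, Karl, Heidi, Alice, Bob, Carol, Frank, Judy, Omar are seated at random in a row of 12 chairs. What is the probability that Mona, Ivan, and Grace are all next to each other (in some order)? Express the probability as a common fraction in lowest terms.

There are 12! = 479001600 arrangements.
Treat the three as one block: 10! placements × 3! orders within the block = 3628800·6 = 21772800.
Probability = 21772800/479001600 = 1/22.

1/22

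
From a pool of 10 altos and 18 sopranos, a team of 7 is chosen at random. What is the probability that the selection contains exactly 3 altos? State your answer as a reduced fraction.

1020/3289

There are C(28,7) = 1184040 ways to choose 7 from 28.
Selections with exactly 3 altos: choose 3 of the 10 altos and 4 of the 18 sopranos, C(10,3)·C(18,4) = 120·3060 = 367200.
Probability = 367200/1184040 = 1020/3289.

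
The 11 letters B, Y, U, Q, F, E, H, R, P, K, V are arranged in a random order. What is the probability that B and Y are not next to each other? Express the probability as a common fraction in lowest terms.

There are 11! = 39916800 arrangements.
Arrangements with B and Y adjacent: 2·10! = 7257600.
So not adjacent: 39916800 − 7257600 = 32659200, probability 32659200/39916800 = 9/11.

9/11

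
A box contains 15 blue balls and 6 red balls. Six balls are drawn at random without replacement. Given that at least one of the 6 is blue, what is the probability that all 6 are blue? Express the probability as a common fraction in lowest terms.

Work in counts. Selections with at least one blue: C(21,6) − C(6,6) = 54264 − 1 = 54263.
Of those, selections where all 6 are blue: C(15,6) = 5005.
Conditional probability = 5005/54263 = 455/4933.

455/4933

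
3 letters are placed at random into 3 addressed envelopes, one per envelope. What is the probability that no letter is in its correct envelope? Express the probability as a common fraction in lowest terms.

There are 3! = 6 assignments.
By inclusion-exclusion, assignments with no fixed points: C(3,0)·3! − C(3,1)·2! + C(3,2)·1! − C(3,3)·0! = 2.
Probability = 2/6 = 1/3.

1/3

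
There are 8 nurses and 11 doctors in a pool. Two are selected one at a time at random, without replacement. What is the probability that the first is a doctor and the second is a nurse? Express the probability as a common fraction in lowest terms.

Multiply the conditional probabilities at each draw: 11/19 · 8/18 = 88/342 = 44/171.

44/171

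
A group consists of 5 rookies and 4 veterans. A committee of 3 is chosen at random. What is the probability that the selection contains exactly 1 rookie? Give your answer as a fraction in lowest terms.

5/14

There are C(9,3) = 84 ways to choose 3 from 9.
Selections with exactly 1 rookie: choose 1 of the 5 rookies and 2 of the 4 veterans, C(5,1)·C(4,2) = 5·6 = 30.
Probability = 30/84 = 5/14.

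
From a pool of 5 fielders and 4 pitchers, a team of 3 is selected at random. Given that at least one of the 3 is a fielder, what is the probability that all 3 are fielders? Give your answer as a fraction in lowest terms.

1/8

Work in counts. Selections with at least one fielder: C(9,3) − C(4,3) = 84 − 4 = 80.
Of those, selections where all 3 are fielders: C(5,3) = 10.
Conditional probability = 10/80 = 1/8.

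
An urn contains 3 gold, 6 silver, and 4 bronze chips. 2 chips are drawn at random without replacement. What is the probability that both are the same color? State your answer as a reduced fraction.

There are C(13,2) = 78 ways to draw 2 chips.
All same color: C(3,2) + C(6,2) + C(4,2) = 3 + 15 + 6 = 24.
Probability = 24/78 = 4/13.

4/13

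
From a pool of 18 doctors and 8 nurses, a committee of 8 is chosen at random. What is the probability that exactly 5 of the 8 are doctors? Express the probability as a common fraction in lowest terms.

Total number of selections: C(26,8) = 1562275.
Selections with exactly 5 doctors: choose 5 of the 18 doctors and 3 of the 8 nurses, C(18,5)·C(8,3) = 8568·56 = 479808.
Probability = 479808/1562275.

479808/1562275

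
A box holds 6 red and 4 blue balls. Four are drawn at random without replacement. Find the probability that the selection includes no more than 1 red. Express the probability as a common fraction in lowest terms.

Total selections: C(10,4) = 210.
Favorable selections (no more than 1 red): C(6,0)·C(4,4) + C(6,1)·C(4,3) = 1 + 24 = 25.
Probability = 25/210 = 5/42.

5/42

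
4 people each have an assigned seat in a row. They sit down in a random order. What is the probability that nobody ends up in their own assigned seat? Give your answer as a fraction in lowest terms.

3/8

There are 4! = 24 seatings.
By inclusion-exclusion, seatings with no fixed points: C(4,0)·4! − C(4,1)·3! + C(4,2)·2! − C(4,3)·1! + C(4,4)·0! = 9.
Probability = 9/24 = 3/8.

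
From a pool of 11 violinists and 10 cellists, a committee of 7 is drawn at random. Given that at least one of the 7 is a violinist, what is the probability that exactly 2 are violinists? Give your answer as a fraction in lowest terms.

21/176

Work in counts. Selections with at least one violinist: C(21,7) − C(10,7) = 116280 − 120 = 116160.
Of those, selections where exactly 2 are violinists: C(11,2)·C(10,5) = 55·252 = 13860.
Conditional probability = 13860/116160 = 21/176.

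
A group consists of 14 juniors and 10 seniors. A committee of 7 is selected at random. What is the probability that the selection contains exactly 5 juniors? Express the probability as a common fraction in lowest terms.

455/1748

There are C(24,7) = 346104 ways to choose 7 from 24.
Selections with exactly 5 juniors: choose 5 of the 14 juniors and 2 of the 10 seniors, C(14,5)·C(10,2) = 2002·45 = 90090.
Probability = 90090/346104 = 455/1748.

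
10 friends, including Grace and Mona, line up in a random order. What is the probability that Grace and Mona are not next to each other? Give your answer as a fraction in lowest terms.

4/5

There are 10! = 3628800 arrangements.
Arrangements with Grace and Mona adjacent: 2·9! = 725760.
So not adjacent: 3628800 − 725760 = 2903040, probability 2903040/3628800 = 4/5.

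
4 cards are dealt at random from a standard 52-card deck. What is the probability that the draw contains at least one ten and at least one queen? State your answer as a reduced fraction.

There are C(52,4) = 270725 possible draws.
By inclusion-exclusion on the complements, draws missing all tens or all queens: C(48,4) + C(48,4) − C(44,4) = 194580 + 194580 − 135751 = 253409.
So draws with at least one of each: 270725 − 253409 = 17316, probability 17316/270725 = 1332/20825.

1332/20825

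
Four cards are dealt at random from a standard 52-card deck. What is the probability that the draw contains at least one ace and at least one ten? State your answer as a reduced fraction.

1332/20825

There are C(52,4) = 270725 possible draws.
By inclusion-exclusion on the complements, draws missing all aces or all tens: C(48,4) + C(48,4) − C(44,4) = 194580 + 194580 − 135751 = 253409.
So draws with at least one of each: 270725 − 253409 = 17316, probability 17316/270725 = 1332/20825.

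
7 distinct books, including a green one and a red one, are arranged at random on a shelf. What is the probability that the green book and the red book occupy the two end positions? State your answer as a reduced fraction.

There are 7! = 5040 arrangements.
Place the green book and the red book at the ends in 2 ways, arrange the remaining 5 in 5! = 120 ways: 2·120 = 240.
Probability = 240/5040 = 1/21.

1/21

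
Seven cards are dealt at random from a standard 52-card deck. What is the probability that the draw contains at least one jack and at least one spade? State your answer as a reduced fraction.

53122231/133784560

There are C(52,7) = 133784560 possible draws.
By inclusion-exclusion on the complements, draws missing all jacks or all spades: C(48,7) + C(39,7) − C(36,7) = 73629072 + 15380937 − 8347680 = 80662329.
So draws with at least one of each: 133784560 − 80662329 = 53122231, probability 53122231/133784560.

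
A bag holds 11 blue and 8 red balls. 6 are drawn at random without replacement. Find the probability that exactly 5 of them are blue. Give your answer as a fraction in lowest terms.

The sample space is all 6-subsets of the 19: C(19,6) = 27132.
Selections with exactly 5 blue: choose 5 of the 11 blue and 1 of the 8 red, C(11,5)·C(8,1) = 462·8 = 3696.
Probability = 3696/27132 = 44/323.

44/323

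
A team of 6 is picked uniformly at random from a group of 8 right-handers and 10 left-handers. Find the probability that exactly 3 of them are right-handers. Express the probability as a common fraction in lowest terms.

Total number of selections: C(18,6) = 18564.
Selections with exactly 3 right-handers: choose 3 of the 8 right-handers and 3 of the 10 left-handers, C(8,3)·C(10,3) = 56·120 = 6720.
Probability = 6720/18564 = 80/221.

80/221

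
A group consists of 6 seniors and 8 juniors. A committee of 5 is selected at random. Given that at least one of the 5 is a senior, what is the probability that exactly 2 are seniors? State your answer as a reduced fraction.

60/139

Work in counts. Selections with at least one senior: C(14,5) − C(8,5) = 2002 − 56 = 1946.
Of those, selections where exactly 2 are seniors: C(6,2)·C(8,3) = 15·56 = 840.
Conditional probability = 840/1946 = 60/139.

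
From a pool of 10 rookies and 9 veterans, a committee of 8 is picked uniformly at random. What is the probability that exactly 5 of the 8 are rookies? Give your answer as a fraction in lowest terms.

1176/4199

Total number of selections: C(19,8) = 75582.
Selections with exactly 5 rookies: choose 5 of the 10 rookies and 3 of the 9 veterans, C(10,5)·C(9,3) = 252·84 = 21168.
Probability = 21168/75582 = 1176/4199.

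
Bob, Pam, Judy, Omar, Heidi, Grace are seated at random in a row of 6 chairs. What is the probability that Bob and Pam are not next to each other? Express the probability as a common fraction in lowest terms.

There are 6! = 720 arrangements.
Arrangements with Bob and Pam adjacent: 2·5! = 240.
So not adjacent: 720 − 240 = 480, probability 480/720 = 2/3.

2/3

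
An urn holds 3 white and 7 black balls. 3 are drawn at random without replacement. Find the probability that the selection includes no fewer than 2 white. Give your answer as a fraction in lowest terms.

There are C(10,3) = 120 ways to choose the 3.
Favorable selections (no fewer than 2 white): C(3,2)·C(7,1) + C(3,3)·C(7,0) = 21 + 1 = 22.
Probability = 22/120 = 11/60.

11/60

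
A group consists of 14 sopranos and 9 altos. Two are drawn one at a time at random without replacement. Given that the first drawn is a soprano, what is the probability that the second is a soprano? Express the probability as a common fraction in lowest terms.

After removing one soprano, 22 remain: 13 sopranos and 9 altos.
So the probability the next is a soprano is 13/22.

13/22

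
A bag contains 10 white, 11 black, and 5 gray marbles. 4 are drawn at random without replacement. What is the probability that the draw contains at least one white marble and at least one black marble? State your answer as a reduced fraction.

There are C(26,4) = 14950 possible draws.
By inclusion-exclusion on the complements, draws missing all white or all black: C(16,4) + C(15,4) − C(5,4) = 1820 + 1365 − 5 = 3180.
So draws with at least one of each: 14950 − 3180 = 11770, probability 11770/14950 = 1177/1495.

1177/1495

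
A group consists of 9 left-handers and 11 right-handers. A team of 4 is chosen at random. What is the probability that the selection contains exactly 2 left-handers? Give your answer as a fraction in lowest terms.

There are C(20,4) = 4845 ways to choose 4 from 20.
Selections with exactly 2 left-handers: choose 2 of the 9 left-handers and 2 of the 11 right-handers, C(9,2)·C(11,2) = 36·55 = 1980.
Probability = 1980/4845 = 132/323.

132/323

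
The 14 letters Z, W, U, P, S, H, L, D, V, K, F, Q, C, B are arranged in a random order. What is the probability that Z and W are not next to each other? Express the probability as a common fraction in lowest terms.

6/7

There are 14! = 87178291200 arrangements.
Arrangements with Z and W adjacent: 2·13! = 12454041600.
So not adjacent: 87178291200 − 12454041600 = 74724249600, probability 74724249600/87178291200 = 6/7.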